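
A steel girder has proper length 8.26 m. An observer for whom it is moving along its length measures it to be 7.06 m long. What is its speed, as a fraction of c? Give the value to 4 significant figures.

γ = L₀/L = 8.26/7.06 = 1.16997
β = √(1 − 1/γ²) = 0.5191

β ≈ 0.5191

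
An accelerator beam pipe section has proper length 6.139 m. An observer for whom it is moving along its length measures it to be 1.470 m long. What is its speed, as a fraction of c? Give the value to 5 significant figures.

γ = L₀/L = 6.139/1.470 = 4.176190
β = √(1 − 1/γ²) = 0.97091

β ≈ 0.97091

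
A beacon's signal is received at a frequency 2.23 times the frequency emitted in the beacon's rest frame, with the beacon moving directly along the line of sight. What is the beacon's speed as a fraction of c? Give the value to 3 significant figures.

β ≈ 0.665

f_obs/f_src = √((1+β)/(1−β)) = 2.23  ⇒  (1+β)/(1−β) = 4.9729
β = |1 − D²|/(1 + D²) = |1 − 4.9729|/(1 + 4.9729) = 0.665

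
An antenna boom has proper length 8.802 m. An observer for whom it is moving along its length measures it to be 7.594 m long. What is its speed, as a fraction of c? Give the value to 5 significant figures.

γ = L₀/L = 8.802/7.594 = 1.159073
β = √(1 − 1/γ²) = 0.50562

β ≈ 0.50562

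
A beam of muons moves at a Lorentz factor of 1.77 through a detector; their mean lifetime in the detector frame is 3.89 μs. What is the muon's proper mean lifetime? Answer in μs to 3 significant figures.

τ₀ ≈ 2.20 μs

γ = 1.77 (given)
Proper time: τ₀ = Δt/γ = 3.89/1.77 = 2.20 μs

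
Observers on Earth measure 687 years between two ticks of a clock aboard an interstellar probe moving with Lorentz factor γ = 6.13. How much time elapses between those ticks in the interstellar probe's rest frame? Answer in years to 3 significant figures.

τ₀ ≈ 112 years

γ = 6.13 (given)
Proper time: τ₀ = Δt/γ = 687/6.13 = 112 years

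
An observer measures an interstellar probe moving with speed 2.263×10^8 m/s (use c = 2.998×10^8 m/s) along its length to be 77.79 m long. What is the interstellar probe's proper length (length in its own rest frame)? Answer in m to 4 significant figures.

L₀ ≈ 118.6 m

β = v/c = 2.263×10^8 / 2.998×10^8 = 0.754837
γ = 1/√(1 − 0.754837²) = 1.52459
L₀ = γL = 1.52459 × 77.79 = 118.6 m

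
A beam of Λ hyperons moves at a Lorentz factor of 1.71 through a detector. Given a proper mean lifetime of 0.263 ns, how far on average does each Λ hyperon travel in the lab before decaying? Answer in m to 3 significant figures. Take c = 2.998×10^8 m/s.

d ≈ 0.109 m

β = √(1 − 1/γ²) = √(1 − 1/1.71²) = 0.81118
Dilated lifetime: Δt = γτ₀ = 1.71 × 0.263 ns = 0.44973 ns
d = vΔt = 0.81118c × 0.44973 ns = 2.4319×10^8 m/s × 4.4973×10^-10 s = 0.109 m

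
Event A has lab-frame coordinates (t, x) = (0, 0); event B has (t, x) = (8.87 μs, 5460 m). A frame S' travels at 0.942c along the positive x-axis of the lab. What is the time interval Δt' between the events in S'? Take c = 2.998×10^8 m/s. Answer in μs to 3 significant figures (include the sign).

γ = 1/√(1 − 0.942²) = 2.9796
Δt' = γ(Δt − vΔx/c²) = 2.9796 × (8.87 μs − 0.942×5460 m / (2.998×10^8 m/s))
= 2.9796 × (-8.2858 μs) = -24.7 μs

Δt' ≈ -24.7 μs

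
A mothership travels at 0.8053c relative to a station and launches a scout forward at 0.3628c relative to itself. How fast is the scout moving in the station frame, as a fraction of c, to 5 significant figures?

u ≈ 0.90399c

Compose boost 2: (0.3628 + 0.8053)/(1 + 0.3628×0.8053) = 1.1681/1.292163 = 0.90399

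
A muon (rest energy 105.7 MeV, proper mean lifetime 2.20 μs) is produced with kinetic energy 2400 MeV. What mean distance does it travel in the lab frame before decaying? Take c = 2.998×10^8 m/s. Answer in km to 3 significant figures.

d ≈ 15.6 km

γ = 1 + K/(m₀c²) = 1 + 2400/105.7 = 23.706
β = √(1 − 1/γ²) = 0.99911
Dilated lifetime: γτ₀ = 23.706 × 2.20 μs = 52.153 μs
d = βc·γτ₀ = 0.99911 × (2.998×10^8 m/s) × 5.2153×10^-5 s = 15.6 km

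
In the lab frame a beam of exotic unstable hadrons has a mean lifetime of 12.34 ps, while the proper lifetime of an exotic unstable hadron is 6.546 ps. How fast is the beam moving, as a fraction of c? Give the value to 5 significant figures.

γ = Δt/τ₀ = 12.34/6.546 = 1.885121
β = √(1 − 1/γ²) = √(1 − 1/1.885121²) = 0.84770

β ≈ 0.84770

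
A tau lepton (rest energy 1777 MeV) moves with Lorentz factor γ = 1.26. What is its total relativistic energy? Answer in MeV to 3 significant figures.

E ≈ 2240 MeV

γ = 1.26 (given)
E = γm₀c² = 1.26 × 1777 MeV = 2240 MeV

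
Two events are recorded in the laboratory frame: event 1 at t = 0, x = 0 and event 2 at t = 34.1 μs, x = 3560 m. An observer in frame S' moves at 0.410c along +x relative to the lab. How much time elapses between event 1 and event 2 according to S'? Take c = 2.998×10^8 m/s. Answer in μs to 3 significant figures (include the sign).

Δt' ≈ 32.0 μs

γ = 1/√(1 − 0.410²) = 1.0964
Δt' = γ(Δt − vΔx/c²) = 1.0964 × (34.1 μs − 0.410×3560 m / (2.998×10^8 m/s))
= 1.0964 × (29.231 μs) = 32.0 μs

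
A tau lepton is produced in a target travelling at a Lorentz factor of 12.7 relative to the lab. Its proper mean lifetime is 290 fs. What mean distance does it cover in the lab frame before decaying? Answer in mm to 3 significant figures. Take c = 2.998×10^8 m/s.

β = √(1 − 1/γ²) = √(1 − 1/12.7²) = 0.99690
Dilated lifetime: Δt = γτ₀ = 12.7 × 290 fs = 3683.0 fs
d = vΔt = 0.99690c × 3683.0 fs = 2.9887×10^8 m/s × 3.6830×10^-12 s = 1.10 mm

d ≈ 1.10 mm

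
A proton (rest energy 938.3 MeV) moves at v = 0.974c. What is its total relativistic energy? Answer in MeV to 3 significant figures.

γ = 1/√(1 − 0.974²) = 4.4141
E = γm₀c² = 4.4141 × 938.3 MeV = 4140 MeV

E ≈ 4140 MeV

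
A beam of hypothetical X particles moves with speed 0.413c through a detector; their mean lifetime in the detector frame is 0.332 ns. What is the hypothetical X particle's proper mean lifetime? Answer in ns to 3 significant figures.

τ₀ ≈ 0.302 ns

γ = 1/√(1 − 0.413²) = 1.0980
Proper time: τ₀ = Δt/γ = 0.332/1.0980 = 0.302 ns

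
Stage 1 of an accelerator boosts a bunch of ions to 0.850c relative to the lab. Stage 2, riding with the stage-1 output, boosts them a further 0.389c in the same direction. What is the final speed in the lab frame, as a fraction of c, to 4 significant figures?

u ≈ 0.9311c

Compose boost 2: (0.389 + 0.850)/(1 + 0.389×0.850) = 1.239/1.33065 = 0.9311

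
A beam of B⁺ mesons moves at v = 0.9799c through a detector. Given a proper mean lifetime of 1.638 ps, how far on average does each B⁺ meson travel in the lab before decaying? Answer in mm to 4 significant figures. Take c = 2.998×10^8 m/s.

γ = 1/√(1 − 0.9799²) = 5.01280
Dilated lifetime: Δt = γτ₀ = 5.01280 × 1.638 ps = 8.21097 ps
d = vΔt = 0.9799c × 8.21097 ps = 2.93774×10^8 m/s × 8.21097×10^-12 s = 2.412 mm

d ≈ 2.412 mm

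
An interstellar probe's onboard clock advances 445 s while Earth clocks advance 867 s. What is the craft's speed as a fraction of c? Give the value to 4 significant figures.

γ = Δt/τ₀ = 867/445 = 1.94831
β = √(1 − 1/γ²) = √(1 − 1/1.94831²) = 0.8582

β ≈ 0.8582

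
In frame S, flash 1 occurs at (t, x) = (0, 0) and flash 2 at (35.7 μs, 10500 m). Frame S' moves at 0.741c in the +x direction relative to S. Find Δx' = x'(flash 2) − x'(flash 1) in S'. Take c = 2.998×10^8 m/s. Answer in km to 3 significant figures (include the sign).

γ = 1/√(1 − 0.741²) = 1.4892
Δx' = γ(Δx − vΔt) = 1.4892 × (10500 m − 0.741×(2.998×10^8 m/s)×35.7×10^-6 s)
= 1.4892 × (2569.2 m) = 3.83 km

Δx' ≈ 3.83 km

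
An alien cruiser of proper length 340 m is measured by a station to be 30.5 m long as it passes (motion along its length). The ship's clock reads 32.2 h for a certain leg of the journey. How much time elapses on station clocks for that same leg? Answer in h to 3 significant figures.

Length contraction ⇒ γ = L₀/L = 340/30.5 = 11.148
Time dilation: Δt = γτ₀ = 11.148 × 32.2 h = 359 h

Δt ≈ 359 h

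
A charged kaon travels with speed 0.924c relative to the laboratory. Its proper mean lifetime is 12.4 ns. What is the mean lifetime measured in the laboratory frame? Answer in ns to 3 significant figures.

Δt ≈ 32.4 ns

γ = 1/√(1 − 0.924²) = 2.6151
Time dilation: Δt = γτ₀ = 2.6151 × 12.4 ns = 32.4 ns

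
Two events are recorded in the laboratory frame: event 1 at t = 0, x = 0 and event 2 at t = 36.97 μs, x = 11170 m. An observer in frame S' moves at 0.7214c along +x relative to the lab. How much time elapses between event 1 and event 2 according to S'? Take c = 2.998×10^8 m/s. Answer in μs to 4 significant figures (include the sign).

γ = 1/√(1 − 0.7214²) = 1.44400
Δt' = γ(Δt − vΔx/c²) = 1.44400 × (36.97 μs − 0.7214×11170 m / (2.998×10^8 m/s))
= 1.44400 × (10.0920 μs) = 14.57 μs

Δt' ≈ 14.57 μs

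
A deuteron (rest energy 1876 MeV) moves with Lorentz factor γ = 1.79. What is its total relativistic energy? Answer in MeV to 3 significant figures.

γ = 1.79 (given)
E = γm₀c² = 1.79 × 1876 MeV = 3360 MeV

E ≈ 3360 MeV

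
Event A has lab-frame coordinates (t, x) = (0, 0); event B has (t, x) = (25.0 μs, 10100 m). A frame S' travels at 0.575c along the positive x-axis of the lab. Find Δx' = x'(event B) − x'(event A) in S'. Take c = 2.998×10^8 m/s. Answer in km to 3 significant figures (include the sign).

γ = 1/√(1 − 0.575²) = 1.2223
Δx' = γ(Δx − vΔt) = 1.2223 × (10100 m − 0.575×(2.998×10^8 m/s)×25.0×10^-6 s)
= 1.2223 × (5790.4 m) = 7.08 km

Δx' ≈ 7.08 km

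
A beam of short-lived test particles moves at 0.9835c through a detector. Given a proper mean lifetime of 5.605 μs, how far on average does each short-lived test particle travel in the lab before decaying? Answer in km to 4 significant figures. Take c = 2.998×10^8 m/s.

d ≈ 9.135 km

γ = 1/√(1 − 0.9835²) = 5.52767
Dilated lifetime: Δt = γτ₀ = 5.52767 × 5.605 μs = 30.9826 μs
d = vΔt = 0.9835c × 30.9826 μs = 2.94853×10^8 m/s × 3.09826×10^-5 s = 9.135 km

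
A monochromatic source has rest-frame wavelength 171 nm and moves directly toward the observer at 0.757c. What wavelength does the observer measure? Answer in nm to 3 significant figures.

λ_obs ≈ 63.6 nm

Relativistic Doppler: λ_obs = λ_src √((1−β)/(1+β))
= 171 × √(0.24300/1.7570) = 171 × 0.37189 = 63.6 nm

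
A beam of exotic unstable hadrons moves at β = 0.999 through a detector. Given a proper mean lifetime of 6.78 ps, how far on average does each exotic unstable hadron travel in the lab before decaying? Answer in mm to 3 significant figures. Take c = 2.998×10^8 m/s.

d ≈ 45.4 mm

γ = 1/√(1 − 0.999²) = 22.366
Dilated lifetime: Δt = γτ₀ = 22.366 × 6.78 ps = 151.64 ps
d = vΔt = 0.999c × 151.64 ps = 2.9950×10^8 m/s × 1.5164×10^-10 s = 45.4 mm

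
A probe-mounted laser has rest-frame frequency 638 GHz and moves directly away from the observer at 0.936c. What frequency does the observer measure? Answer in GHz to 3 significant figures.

Relativistic Doppler: f_obs = f_src √((1−β)/(1+β))
= 638 × √(0.064000/1.9360) = 638 × 0.18182 = 116 GHz

f_obs ≈ 116 GHz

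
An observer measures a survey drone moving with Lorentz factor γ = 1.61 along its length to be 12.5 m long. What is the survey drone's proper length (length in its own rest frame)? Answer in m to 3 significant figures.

L₀ ≈ 20.1 m

γ = 1.61 (given)
L₀ = γL = 1.61 × 12.5 = 20.1 m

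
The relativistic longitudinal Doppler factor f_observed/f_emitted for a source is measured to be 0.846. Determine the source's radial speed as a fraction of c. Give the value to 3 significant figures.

f_obs/f_src = √((1−β)/(1+β)) = 0.846  ⇒  (1−β)/(1+β) = 0.71572
β = |1 − D²|/(1 + D²) = |1 − 0.71572|/(1 + 0.71572) = 0.166

β ≈ 0.166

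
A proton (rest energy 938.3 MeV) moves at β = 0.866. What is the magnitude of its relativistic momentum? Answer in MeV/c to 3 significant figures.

γ = 1/√(1 − 0.866²) = 1.9998
p = γβm₀c = 1.9998 × 0.866 × 938.3 MeV/c = 1620 MeV/c

p ≈ 1620 MeV/c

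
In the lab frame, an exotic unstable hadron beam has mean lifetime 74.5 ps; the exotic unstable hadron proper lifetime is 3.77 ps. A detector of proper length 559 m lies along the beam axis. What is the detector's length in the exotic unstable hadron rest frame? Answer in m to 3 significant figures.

Time dilation ⇒ γ = Δt/τ₀ = 74.5/3.77 = 19.761
Length contraction: L = L₀/γ = 559/19.761 = 28.3 m

L ≈ 28.3 m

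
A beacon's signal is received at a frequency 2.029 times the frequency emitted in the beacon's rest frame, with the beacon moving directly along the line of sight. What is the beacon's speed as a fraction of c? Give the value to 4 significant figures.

f_obs/f_src = √((1+β)/(1−β)) = 2.029  ⇒  (1+β)/(1−β) = 4.11684
β = |1 − D²|/(1 + D²) = |1 − 4.11684|/(1 + 4.11684) = 0.6091

β ≈ 0.6091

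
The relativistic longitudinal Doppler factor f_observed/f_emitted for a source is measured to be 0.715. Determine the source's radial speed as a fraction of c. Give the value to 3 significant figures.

f_obs/f_src = √((1−β)/(1+β)) = 0.715  ⇒  (1−β)/(1+β) = 0.51122
β = |1 − D²|/(1 + D²) = |1 − 0.51122|/(1 + 0.51122) = 0.323

β ≈ 0.323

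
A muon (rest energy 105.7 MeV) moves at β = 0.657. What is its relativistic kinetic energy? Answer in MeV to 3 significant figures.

K ≈ 34.5 MeV

γ = 1/√(1 − 0.657²) = 1.3265
K = (γ − 1)m₀c² = (1.3265 − 1) × 105.7 MeV = 0.32645 × 105.7 MeV = 34.5 MeV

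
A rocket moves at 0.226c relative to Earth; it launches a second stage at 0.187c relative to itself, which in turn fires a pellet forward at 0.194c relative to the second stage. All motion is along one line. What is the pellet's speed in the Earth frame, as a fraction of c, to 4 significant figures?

Compose boost 2: (0.187 + 0.226)/(1 + 0.187×0.226) = 0.4130/1.04226 = 0.396254
Compose boost 3: (0.194 + 0.396254)/(1 + 0.194×0.396254) = 0.590254/1.07687 = 0.5481

u ≈ 0.5481c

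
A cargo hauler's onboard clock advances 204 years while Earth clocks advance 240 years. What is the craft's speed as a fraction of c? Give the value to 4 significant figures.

β ≈ 0.5268

γ = Δt/τ₀ = 240/204 = 1.17647
β = √(1 − 1/γ²) = √(1 − 1/1.17647²) = 0.5268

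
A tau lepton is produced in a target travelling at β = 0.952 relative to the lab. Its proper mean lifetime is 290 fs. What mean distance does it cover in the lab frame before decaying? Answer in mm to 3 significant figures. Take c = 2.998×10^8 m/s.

d ≈ 0.270 mm

γ = 1/√(1 − 0.952²) = 3.2669
Dilated lifetime: Δt = γτ₀ = 3.2669 × 290 fs = 947.41 fs
d = vΔt = 0.952c × 947.41 fs = 2.8541×10^8 m/s × 9.4741×10^-13 s = 0.270 mm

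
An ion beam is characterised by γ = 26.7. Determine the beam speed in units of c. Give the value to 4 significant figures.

β = √(1 − 1/γ²) = √(1 − 1/26.7²) = √(0.998597) = 0.9993

β ≈ 0.9993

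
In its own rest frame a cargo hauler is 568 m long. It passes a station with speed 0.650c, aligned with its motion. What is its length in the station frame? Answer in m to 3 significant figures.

γ = 1/√(1 − 0.650²) = 1.3159
Length contraction: L = L₀/γ = 568/1.3159 = 432 m

L ≈ 432 m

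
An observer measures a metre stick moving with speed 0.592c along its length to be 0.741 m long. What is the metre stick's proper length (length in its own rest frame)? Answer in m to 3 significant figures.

γ = 1/√(1 − 0.592²) = 1.2408
L₀ = γL = 1.2408 × 0.741 = 0.919 m

L₀ ≈ 0.919 m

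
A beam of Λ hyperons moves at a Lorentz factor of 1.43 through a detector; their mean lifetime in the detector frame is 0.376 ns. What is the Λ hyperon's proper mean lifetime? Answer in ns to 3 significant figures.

γ = 1.43 (given)
Proper time: τ₀ = Δt/γ = 0.376/1.43 = 0.263 ns

τ₀ ≈ 0.263 ns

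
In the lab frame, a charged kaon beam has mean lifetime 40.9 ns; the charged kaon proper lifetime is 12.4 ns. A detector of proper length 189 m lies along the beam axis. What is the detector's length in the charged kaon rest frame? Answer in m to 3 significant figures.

L ≈ 57.3 m

Time dilation ⇒ γ = Δt/τ₀ = 40.9/12.4 = 3.2984
Length contraction: L = L₀/γ = 189/3.2984 = 57.3 m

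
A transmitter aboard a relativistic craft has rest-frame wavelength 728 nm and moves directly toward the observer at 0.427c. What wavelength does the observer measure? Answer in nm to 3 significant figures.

Relativistic Doppler: λ_obs = λ_src √((1−β)/(1+β))
= 728 × √(0.57300/1.4270) = 728 × 0.63367 = 461 nm

λ_obs ≈ 461 nm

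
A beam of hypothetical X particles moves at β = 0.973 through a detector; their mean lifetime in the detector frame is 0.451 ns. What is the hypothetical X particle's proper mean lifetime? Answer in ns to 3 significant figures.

γ = 1/√(1 − 0.973²) = 4.3327
Proper time: τ₀ = Δt/γ = 0.451/4.3327 = 0.104 ns

τ₀ ≈ 0.104 ns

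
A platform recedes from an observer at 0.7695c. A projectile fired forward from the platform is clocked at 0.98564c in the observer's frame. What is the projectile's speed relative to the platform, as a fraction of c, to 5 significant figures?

u' ≈ 0.89480c

Inverse velocity addition: u' = (u − v)/(1 − uv/c²)
= (0.98564 − 0.7695)/(1 − 0.98564×0.7695) = 0.21614/0.2415500 = 0.89480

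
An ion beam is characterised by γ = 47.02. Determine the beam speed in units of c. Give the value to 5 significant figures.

β ≈ 0.99977

β = √(1 − 1/γ²) = √(1 − 1/47.02²) = √(0.9995477) = 0.99977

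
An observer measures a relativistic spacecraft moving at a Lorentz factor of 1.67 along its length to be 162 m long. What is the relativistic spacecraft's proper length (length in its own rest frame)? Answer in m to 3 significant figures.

γ = 1.67 (given)
L₀ = γL = 1.67 × 162 = 271 m

L₀ ≈ 271 m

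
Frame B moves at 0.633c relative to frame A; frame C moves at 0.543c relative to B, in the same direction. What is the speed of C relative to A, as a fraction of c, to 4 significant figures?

Compose boost 2: (0.543 + 0.633)/(1 + 0.543×0.633) = 1.176/1.34372 = 0.8752

u ≈ 0.8752c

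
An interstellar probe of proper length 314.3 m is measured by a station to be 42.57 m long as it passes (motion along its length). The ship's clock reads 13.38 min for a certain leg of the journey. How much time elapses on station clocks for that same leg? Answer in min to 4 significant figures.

Length contraction ⇒ γ = L₀/L = 314.3/42.57 = 7.38313
Time dilation: Δt = γτ₀ = 7.38313 × 13.38 min = 98.79 min

Δt ≈ 98.79 min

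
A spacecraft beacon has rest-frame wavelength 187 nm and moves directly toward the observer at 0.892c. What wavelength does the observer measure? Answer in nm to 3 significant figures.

Relativistic Doppler: λ_obs = λ_src √((1−β)/(1+β))
= 187 × √(0.10800/1.8920) = 187 × 0.23892 = 44.7 nm

λ_obs ≈ 44.7 nm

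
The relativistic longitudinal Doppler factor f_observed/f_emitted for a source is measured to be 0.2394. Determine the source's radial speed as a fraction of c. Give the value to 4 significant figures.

β ≈ 0.8916

f_obs/f_src = √((1−β)/(1+β)) = 0.2394  ⇒  (1−β)/(1+β) = 0.0573124
β = |1 − D²|/(1 + D²) = |1 − 0.0573124|/(1 + 0.0573124) = 0.8916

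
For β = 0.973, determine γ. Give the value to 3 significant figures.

γ ≈ 4.33

γ = 1/√(1 − β²) = 1/√(1 − 0.973²) = 1/√(0.053271) = 4.33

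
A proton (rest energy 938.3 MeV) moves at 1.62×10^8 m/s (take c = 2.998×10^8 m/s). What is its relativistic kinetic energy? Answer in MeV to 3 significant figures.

K ≈ 177 MeV

β = v/c = 1.62×10^8 / 2.998×10^8 = 0.54036
γ = 1/√(1 − 0.54036²) = 1.1884
K = (γ − 1)m₀c² = (1.1884 − 1) × 938.3 MeV = 0.18845 × 938.3 MeV = 177 MeV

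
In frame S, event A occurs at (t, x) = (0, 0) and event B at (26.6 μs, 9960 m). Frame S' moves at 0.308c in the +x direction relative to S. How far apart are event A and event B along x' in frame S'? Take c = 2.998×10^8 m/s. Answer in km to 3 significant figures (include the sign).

γ = 1/√(1 − 0.308²) = 1.0511
Δx' = γ(Δx − vΔt) = 1.0511 × (9960 m − 0.308×(2.998×10^8 m/s)×26.6×10^-6 s)
= 1.0511 × (7503.8 m) = 7.89 km

Δx' ≈ 7.89 km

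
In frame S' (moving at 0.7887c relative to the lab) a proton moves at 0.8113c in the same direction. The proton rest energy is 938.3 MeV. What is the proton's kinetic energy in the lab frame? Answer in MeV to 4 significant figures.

K ≈ 3343 MeV

u_lab = (0.8113 + 0.7887)/(1 + 0.8113×0.7887) = 0.9756857
γ = 1/√(1 − 0.9756857²) = 4.56258
K = (γ − 1)m₀c² = (4.56258 − 1) × 938.3 = 3.56258 × 938.3 = 3343 MeV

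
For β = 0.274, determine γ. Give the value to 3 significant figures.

γ = 1/√(1 − β²) = 1/√(1 − 0.274²) = 1/√(0.92492) = 1.04

γ ≈ 1.04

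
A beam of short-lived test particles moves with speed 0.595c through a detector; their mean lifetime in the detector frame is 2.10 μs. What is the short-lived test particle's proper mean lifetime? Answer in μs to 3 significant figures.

τ₀ ≈ 1.69 μs

γ = 1/√(1 − 0.595²) = 1.2442
Proper time: τ₀ = Δt/γ = 2.10/1.2442 = 1.69 μs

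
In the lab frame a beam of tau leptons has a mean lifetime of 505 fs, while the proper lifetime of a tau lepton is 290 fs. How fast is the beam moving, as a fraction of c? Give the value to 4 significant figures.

γ = Δt/τ₀ = 505/290 = 1.74138
β = √(1 − 1/γ²) = √(1 − 1/1.74138²) = 0.8187

β ≈ 0.8187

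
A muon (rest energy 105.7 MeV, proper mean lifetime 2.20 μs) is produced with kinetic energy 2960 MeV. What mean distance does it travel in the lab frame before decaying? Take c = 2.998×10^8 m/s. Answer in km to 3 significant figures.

d ≈ 19.1 km

γ = 1 + K/(m₀c²) = 1 + 2960/105.7 = 29.004
β = √(1 − 1/γ²) = 0.99941
Dilated lifetime: γτ₀ = 29.004 × 2.20 μs = 63.808 μs
d = βc·γτ₀ = 0.99941 × (2.998×10^8 m/s) × 6.3808×10^-5 s = 19.1 km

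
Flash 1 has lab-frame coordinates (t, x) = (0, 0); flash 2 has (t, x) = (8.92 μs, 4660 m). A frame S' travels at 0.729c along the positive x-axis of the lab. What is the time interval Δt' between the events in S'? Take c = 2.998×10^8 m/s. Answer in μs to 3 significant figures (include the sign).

Δt' ≈ -3.52 μs

γ = 1/√(1 − 0.729²) = 1.4609
Δt' = γ(Δt − vΔx/c²) = 1.4609 × (8.92 μs − 0.729×4660 m / (2.998×10^8 m/s))
= 1.4609 × (-2.4114 μs) = -3.52 μs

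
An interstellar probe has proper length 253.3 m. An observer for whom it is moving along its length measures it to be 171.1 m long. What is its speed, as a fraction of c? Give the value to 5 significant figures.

β ≈ 0.73737

γ = L₀/L = 253.3/171.1 = 1.480421
β = √(1 − 1/γ²) = 0.73737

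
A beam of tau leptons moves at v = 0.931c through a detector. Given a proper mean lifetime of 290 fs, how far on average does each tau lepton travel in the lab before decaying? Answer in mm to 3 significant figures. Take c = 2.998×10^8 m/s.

d ≈ 0.222 mm

γ = 1/√(1 − 0.931²) = 2.7396
Dilated lifetime: Δt = γτ₀ = 2.7396 × 290 fs = 794.48 fs
d = vΔt = 0.931c × 794.48 fs = 2.7911×10^8 m/s × 7.9448×10^-13 s = 0.222 mm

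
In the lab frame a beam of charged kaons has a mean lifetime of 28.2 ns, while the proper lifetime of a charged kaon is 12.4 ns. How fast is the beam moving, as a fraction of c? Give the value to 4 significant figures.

γ = Δt/τ₀ = 28.2/12.4 = 2.27419
β = √(1 − 1/γ²) = √(1 − 1/2.27419²) = 0.8981

β ≈ 0.8981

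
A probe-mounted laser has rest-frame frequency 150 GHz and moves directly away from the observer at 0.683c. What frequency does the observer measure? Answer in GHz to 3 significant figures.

Relativistic Doppler: f_obs = f_src √((1−β)/(1+β))
= 150 × √(0.31700/1.6830) = 150 × 0.43400 = 65.1 GHz

f_obs ≈ 65.1 GHz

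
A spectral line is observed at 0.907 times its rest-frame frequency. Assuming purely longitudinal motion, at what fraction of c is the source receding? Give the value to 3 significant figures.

f_obs/f_src = √((1−β)/(1+β)) = 0.907  ⇒  (1−β)/(1+β) = 0.82265
β = |1 − D²|/(1 + D²) = |1 − 0.82265|/(1 + 0.82265) = 0.0973

β ≈ 0.0973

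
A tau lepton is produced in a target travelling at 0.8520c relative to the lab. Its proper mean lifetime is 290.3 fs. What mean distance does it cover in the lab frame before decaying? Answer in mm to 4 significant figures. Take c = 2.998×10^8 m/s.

d ≈ 0.1416 mm

γ = 1/√(1 − 0.8520²) = 1.91007
Dilated lifetime: Δt = γτ₀ = 1.91007 × 290.3 fs = 554.493 fs
d = vΔt = 0.8520c × 554.493 fs = 2.55430×10^8 m/s × 5.54493×10^-13 s = 0.1416 mm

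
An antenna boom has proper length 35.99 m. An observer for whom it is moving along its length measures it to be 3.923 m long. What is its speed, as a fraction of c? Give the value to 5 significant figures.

β ≈ 0.99404

γ = L₀/L = 35.99/3.923 = 9.174101
β = √(1 − 1/γ²) = 0.99404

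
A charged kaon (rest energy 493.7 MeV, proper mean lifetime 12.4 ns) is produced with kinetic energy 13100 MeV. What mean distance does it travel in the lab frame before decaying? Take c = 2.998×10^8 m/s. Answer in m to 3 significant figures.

γ = 1 + K/(m₀c²) = 1 + 13100/493.7 = 27.534
β = √(1 − 1/γ²) = 0.99934
Dilated lifetime: γτ₀ = 27.534 × 12.4 ns = 341.43 ns
d = βc·γτ₀ = 0.99934 × (2.998×10^8 m/s) × 3.4143×10^-7 s = 102 m

d ≈ 102 m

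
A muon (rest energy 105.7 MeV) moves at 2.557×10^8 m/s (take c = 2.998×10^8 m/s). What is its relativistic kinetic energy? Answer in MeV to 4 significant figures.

β = v/c = 2.557×10^8 / 2.998×10^8 = 0.852902
γ = 1/√(1 − 0.852902²) = 1.91545
K = (γ − 1)m₀c² = (1.91545 − 1) × 105.7 MeV = 0.915448 × 105.7 MeV = 96.76 MeV

K ≈ 96.76 MeV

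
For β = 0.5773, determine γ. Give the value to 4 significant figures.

γ = 1/√(1 − β²) = 1/√(1 − 0.5773²) = 1/√(0.666725) = 1.225

γ ≈ 1.225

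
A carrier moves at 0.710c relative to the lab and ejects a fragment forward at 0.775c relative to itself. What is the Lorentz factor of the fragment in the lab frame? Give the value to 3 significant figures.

γ ≈ 3.48

u_lab = (0.775 + 0.710)/(1 + 0.775×0.710) = 1.485/1.55025 = 0.957910
γ = 1/√(1 − 0.957910²) = 3.48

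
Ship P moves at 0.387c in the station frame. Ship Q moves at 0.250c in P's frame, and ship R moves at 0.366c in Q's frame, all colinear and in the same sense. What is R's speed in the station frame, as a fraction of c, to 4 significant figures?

u ≈ 0.7808c

Compose boost 2: (0.250 + 0.387)/(1 + 0.250×0.387) = 0.6370/1.09675 = 0.580807
Compose boost 3: (0.366 + 0.580807)/(1 + 0.366×0.580807) = 0.946807/1.21258 = 0.7808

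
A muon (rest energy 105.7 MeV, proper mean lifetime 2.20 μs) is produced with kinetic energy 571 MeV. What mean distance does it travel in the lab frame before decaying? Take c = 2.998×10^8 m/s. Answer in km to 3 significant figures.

d ≈ 4.17 km

γ = 1 + K/(m₀c²) = 1 + 571/105.7 = 6.4021
β = √(1 − 1/γ²) = 0.98773
Dilated lifetime: γτ₀ = 6.4021 × 2.20 μs = 14.085 μs
d = βc·γτ₀ = 0.98773 × (2.998×10^8 m/s) × 1.4085×10^-5 s = 4.17 km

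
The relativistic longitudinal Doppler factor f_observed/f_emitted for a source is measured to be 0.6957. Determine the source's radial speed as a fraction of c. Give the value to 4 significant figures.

f_obs/f_src = √((1−β)/(1+β)) = 0.6957  ⇒  (1−β)/(1+β) = 0.483998
β = |1 − D²|/(1 + D²) = |1 − 0.483998|/(1 + 0.483998) = 0.3477

β ≈ 0.3477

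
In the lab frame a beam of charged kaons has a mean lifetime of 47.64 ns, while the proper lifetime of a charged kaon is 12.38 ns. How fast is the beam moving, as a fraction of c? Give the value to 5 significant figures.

β ≈ 0.96564

γ = Δt/τ₀ = 47.64/12.38 = 3.848142
β = √(1 − 1/γ²) = √(1 − 1/3.848142²) = 0.96564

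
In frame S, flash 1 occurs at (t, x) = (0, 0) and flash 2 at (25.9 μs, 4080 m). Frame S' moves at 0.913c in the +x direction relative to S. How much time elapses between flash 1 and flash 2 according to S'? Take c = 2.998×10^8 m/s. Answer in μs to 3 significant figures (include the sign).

Δt' ≈ 33.0 μs

γ = 1/√(1 − 0.913²) = 2.4512
Δt' = γ(Δt − vΔx/c²) = 2.4512 × (25.9 μs − 0.913×4080 m / (2.998×10^8 m/s))
= 2.4512 × (13.475 μs) = 33.0 μs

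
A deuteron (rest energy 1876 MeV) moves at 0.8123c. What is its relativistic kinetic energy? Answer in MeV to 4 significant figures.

γ = 1/√(1 − 0.8123²) = 1.71456
K = (γ − 1)m₀c² = (1.71456 − 1) × 1876 MeV = 0.714561 × 1876 MeV = 1341 MeV

K ≈ 1341 MeV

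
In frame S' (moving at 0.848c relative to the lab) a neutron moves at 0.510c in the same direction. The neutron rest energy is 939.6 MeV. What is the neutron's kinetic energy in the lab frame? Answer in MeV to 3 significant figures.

u_lab = (0.510 + 0.848)/(1 + 0.510×0.848) = 0.948006
γ = 1/√(1 − 0.948006²) = 3.1422
K = (γ − 1)m₀c² = (3.1422 − 1) × 939.6 = 2.1422 × 939.6 = 2010 MeV

K ≈ 2010 MeV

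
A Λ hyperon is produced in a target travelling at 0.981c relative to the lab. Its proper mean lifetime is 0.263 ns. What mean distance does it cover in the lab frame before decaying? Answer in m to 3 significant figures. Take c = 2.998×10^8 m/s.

γ = 1/√(1 − 0.981²) = 5.1544
Dilated lifetime: Δt = γτ₀ = 5.1544 × 0.263 ns = 1.3556 ns
d = vΔt = 0.981c × 1.3556 ns = 2.9410×10^8 m/s × 1.3556×10^-9 s = 0.399 m

d ≈ 0.399 m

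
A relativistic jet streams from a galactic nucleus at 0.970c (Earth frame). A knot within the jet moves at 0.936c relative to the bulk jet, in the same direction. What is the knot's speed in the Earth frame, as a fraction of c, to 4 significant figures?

u ≈ 0.9990c

Relativistic velocity addition: u = (u' + v)/(1 + u'v/c²)
= (0.936 + 0.970)/(1 + 0.936×0.970) = 1.906/1.90792 = 0.9990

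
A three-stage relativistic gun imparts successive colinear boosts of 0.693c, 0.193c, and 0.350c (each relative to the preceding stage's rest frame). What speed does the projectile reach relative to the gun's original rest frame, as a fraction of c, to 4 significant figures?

Compose boost 2: (0.193 + 0.693)/(1 + 0.193×0.693) = 0.8860/1.13375 = 0.781478
Compose boost 3: (0.350 + 0.781478)/(1 + 0.350×0.781478) = 1.13148/1.27352 = 0.8885

u ≈ 0.8885c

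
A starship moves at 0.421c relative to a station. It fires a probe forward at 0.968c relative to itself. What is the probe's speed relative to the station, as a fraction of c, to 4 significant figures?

Relativistic velocity addition: u = (u' + v)/(1 + u'v/c²)
= (0.968 + 0.421)/(1 + 0.968×0.421) = 1.389/1.40753 = 0.9868

u ≈ 0.9868c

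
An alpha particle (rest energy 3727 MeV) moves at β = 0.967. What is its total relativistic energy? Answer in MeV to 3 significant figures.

E ≈ 14600 MeV

γ = 1/√(1 − 0.967²) = 3.9250
E = γm₀c² = 3.9250 × 3727 MeV = 14600 MeV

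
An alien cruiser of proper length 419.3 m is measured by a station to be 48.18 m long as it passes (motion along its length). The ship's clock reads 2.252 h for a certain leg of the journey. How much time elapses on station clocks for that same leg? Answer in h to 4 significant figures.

Δt ≈ 19.60 h

Length contraction ⇒ γ = L₀/L = 419.3/48.18 = 8.70278
Time dilation: Δt = γτ₀ = 8.70278 × 2.252 h = 19.60 h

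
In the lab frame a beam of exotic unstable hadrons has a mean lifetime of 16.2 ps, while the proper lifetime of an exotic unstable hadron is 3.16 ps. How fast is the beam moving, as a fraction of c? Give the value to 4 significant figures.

β ≈ 0.9808

γ = Δt/τ₀ = 16.2/3.16 = 5.12658
β = √(1 − 1/γ²) = √(1 − 1/5.12658²) = 0.9808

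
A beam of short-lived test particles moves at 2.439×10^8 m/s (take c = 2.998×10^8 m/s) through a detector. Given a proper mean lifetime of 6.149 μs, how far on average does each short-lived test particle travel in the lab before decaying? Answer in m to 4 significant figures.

d ≈ 2579 m

β = v/c = 2.439×10^8 / 2.998×10^8 = 0.813542
γ = 1/√(1 − 0.813542²) = 1.71967
Dilated lifetime: Δt = γτ₀ = 1.71967 × 6.149 μs = 10.5743 μs
d = vΔt = 0.813542c × 10.5743 μs = 2.43900×10^8 m/s × 1.05743×10^-5 s = 2579 m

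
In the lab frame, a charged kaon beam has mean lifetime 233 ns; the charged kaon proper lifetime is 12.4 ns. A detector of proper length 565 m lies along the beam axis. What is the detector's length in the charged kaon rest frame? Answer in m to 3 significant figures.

L ≈ 30.1 m

Time dilation ⇒ γ = Δt/τ₀ = 233/12.4 = 18.790
Length contraction: L = L₀/γ = 565/18.790 = 30.1 m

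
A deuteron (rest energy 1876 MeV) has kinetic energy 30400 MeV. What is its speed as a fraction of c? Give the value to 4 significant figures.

β ≈ 0.9983

γ = 1 + K/(m₀c²) = 1 + 30400/1876 = 17.2047
β = √(1 − 1/γ²) = 0.9983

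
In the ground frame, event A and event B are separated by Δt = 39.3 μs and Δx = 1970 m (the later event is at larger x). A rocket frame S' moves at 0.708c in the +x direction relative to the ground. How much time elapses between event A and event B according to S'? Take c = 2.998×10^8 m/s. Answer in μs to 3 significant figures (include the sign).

γ = 1/√(1 − 0.708²) = 1.4160
Δt' = γ(Δt − vΔx/c²) = 1.4160 × (39.3 μs − 0.708×1970 m / (2.998×10^8 m/s))
= 1.4160 × (34.648 μs) = 49.1 μs

Δt' ≈ 49.1 μs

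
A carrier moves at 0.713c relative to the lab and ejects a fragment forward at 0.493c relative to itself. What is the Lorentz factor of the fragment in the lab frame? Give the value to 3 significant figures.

u_lab = (0.493 + 0.713)/(1 + 0.493×0.713) = 1.206/1.35151 = 0.892336
γ = 1/√(1 − 0.892336²) = 2.22

γ ≈ 2.22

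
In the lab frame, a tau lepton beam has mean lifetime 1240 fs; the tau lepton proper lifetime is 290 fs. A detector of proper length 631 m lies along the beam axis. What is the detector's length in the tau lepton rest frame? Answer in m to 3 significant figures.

L ≈ 148 m

Time dilation ⇒ γ = Δt/τ₀ = 1240/290 = 4.2759
Length contraction: L = L₀/γ = 631/4.2759 = 148 m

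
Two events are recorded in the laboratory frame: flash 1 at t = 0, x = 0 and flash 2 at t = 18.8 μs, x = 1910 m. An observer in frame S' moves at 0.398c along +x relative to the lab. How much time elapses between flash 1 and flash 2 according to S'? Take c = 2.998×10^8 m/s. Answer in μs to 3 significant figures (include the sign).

Δt' ≈ 17.7 μs

γ = 1/√(1 − 0.398²) = 1.0901
Δt' = γ(Δt − vΔx/c²) = 1.0901 × (18.8 μs − 0.398×1910 m / (2.998×10^8 m/s))
= 1.0901 × (16.264 μs) = 17.7 μs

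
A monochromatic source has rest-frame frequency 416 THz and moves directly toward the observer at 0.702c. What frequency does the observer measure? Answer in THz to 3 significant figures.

Relativistic Doppler: f_obs = f_src √((1+β)/(1−β))
= 416 × √(1.7020/0.29800) = 416 × 2.3899 = 994 THz

f_obs ≈ 994 THz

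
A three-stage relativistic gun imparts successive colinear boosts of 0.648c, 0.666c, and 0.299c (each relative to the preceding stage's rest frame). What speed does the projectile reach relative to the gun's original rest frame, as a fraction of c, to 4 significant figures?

u ≈ 0.9548c

Compose boost 2: (0.666 + 0.648)/(1 + 0.666×0.648) = 1.314/1.43157 = 0.917875
Compose boost 3: (0.299 + 0.917875)/(1 + 0.299×0.917875) = 1.21687/1.27444 = 0.9548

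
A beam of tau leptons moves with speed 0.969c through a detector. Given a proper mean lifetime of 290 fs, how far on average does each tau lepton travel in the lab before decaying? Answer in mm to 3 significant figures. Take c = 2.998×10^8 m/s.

γ = 1/√(1 − 0.969²) = 4.0476
Dilated lifetime: Δt = γτ₀ = 4.0476 × 290 fs = 1173.8 fs
d = vΔt = 0.969c × 1173.8 fs = 2.9051×10^8 m/s × 1.1738×10^-12 s = 0.341 mm

d ≈ 0.341 mm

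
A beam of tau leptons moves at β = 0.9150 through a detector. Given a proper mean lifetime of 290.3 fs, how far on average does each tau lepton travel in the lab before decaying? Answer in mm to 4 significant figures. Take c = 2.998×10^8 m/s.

γ = 1/√(1 − 0.9150²) = 2.47860
Dilated lifetime: Δt = γτ₀ = 2.47860 × 290.3 fs = 719.537 fs
d = vΔt = 0.9150c × 719.537 fs = 2.74317×10^8 m/s × 7.19537×10^-13 s = 0.1974 mm

d ≈ 0.1974 mm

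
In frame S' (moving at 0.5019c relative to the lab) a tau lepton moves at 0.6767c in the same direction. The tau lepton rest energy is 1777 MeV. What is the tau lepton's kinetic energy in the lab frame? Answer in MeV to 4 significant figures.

K ≈ 1961 MeV

u_lab = (0.6767 + 0.5019)/(1 + 0.6767×0.5019) = 0.8797914
γ = 1/√(1 − 0.8797914²) = 2.10367
K = (γ − 1)m₀c² = (2.10367 − 1) × 1777 = 1.10367 × 1777 = 1961 MeV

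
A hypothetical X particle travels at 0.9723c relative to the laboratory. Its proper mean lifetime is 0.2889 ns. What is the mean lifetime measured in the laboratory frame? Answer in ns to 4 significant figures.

Δt ≈ 1.236 ns

γ = 1/√(1 − 0.9723²) = 4.27832
Time dilation: Δt = γτ₀ = 4.27832 × 0.2889 ns = 1.236 ns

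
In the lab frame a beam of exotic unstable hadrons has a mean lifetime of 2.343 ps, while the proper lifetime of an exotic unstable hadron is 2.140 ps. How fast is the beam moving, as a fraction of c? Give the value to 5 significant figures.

γ = Δt/τ₀ = 2.343/2.140 = 1.094860
β = √(1 − 1/γ²) = √(1 − 1/1.094860²) = 0.40716

β ≈ 0.40716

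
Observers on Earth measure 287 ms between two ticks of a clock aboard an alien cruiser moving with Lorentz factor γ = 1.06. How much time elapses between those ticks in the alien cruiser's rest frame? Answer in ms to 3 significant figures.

τ₀ ≈ 271 ms

γ = 1.06 (given)
Proper time: τ₀ = Δt/γ = 287/1.06 = 271 ms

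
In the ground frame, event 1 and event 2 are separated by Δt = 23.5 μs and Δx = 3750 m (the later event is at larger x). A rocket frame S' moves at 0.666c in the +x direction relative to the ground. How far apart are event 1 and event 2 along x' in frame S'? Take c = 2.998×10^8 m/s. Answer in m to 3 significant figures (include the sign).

γ = 1/√(1 − 0.666²) = 1.3406
Δx' = γ(Δx − vΔt) = 1.3406 × (3750 m − 0.666×(2.998×10^8 m/s)×23.5×10^-6 s)
= 1.3406 × (-942.17 m) = -1260 m

Δx' ≈ -1260 m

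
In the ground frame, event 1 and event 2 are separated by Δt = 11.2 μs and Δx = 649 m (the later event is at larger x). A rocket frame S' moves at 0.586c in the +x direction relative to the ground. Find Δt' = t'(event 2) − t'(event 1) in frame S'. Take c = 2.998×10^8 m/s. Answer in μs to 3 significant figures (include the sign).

Δt' ≈ 12.3 μs

γ = 1/√(1 − 0.586²) = 1.2341
Δt' = γ(Δt − vΔx/c²) = 1.2341 × (11.2 μs − 0.586×649 m / (2.998×10^8 m/s))
= 1.2341 × (9.9314 μs) = 12.3 μs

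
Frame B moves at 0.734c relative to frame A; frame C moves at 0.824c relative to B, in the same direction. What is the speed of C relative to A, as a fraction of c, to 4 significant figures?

u ≈ 0.9708c

Compose boost 2: (0.824 + 0.734)/(1 + 0.824×0.734) = 1.558/1.60482 = 0.9708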